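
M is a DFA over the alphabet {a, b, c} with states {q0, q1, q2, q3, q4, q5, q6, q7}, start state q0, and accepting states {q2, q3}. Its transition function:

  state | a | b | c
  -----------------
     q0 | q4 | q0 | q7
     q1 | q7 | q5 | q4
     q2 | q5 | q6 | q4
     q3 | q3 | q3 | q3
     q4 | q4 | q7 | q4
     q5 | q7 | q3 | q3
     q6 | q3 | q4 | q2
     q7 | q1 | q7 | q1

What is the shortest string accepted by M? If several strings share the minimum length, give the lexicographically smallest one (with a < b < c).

A breadth-first search from q0 reaches an accepting state first via the path q0 → q7 → q1 → q5 → q3 on input cabb.
No string of length < 4 is accepted (BFS exhausts all shorter strings without reaching an accepting state), and cabb is the lexicographically least accepting string of length 4.

cabb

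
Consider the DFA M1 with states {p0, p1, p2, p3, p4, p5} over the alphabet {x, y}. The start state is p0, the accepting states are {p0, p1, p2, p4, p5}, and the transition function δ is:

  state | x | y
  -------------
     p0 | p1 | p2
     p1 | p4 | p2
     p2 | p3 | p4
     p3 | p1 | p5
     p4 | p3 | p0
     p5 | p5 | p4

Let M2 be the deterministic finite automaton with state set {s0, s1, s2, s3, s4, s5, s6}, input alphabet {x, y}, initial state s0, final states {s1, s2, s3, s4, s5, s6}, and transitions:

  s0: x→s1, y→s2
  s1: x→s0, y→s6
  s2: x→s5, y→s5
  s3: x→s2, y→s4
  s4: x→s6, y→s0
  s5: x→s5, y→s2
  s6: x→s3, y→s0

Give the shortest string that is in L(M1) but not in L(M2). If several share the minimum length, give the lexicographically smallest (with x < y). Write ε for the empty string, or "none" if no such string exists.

ε

The empty string ε is accepted by M1 but not by M2.
Since ε is the unique shortest string, it is the required witness.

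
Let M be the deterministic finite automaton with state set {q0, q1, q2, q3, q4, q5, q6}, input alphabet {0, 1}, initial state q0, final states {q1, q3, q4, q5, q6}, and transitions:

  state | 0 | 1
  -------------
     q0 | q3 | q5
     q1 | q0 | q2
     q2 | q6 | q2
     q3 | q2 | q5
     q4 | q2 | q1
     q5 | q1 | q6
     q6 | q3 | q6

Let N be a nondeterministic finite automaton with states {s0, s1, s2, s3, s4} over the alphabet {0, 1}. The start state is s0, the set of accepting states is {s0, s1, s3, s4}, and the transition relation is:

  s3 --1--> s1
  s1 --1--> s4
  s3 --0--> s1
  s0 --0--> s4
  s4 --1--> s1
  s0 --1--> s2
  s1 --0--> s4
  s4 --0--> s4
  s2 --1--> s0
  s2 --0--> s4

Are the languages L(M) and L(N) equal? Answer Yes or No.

No

The string 1 is accepted by M but rejected by N.
So L(M) ≠ L(N).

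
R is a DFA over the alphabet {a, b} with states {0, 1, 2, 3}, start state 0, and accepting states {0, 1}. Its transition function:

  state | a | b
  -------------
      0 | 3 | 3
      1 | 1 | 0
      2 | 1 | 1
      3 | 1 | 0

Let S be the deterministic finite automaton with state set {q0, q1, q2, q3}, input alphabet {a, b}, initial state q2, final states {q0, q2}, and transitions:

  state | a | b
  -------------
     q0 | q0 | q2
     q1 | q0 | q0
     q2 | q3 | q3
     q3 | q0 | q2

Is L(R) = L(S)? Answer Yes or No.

Exploring the product automaton R × S from the start pair (0, q2), following both machines on each input symbol, reaches 3 state pairs: (0, q2), (3, q3), (1, q0).
R accepts in {0, 1} and S accepts in {q0, q2}. In every reachable pair the two components are either both accepting — (0, q2), (1, q0) — or both non-accepting, so no string is accepted by exactly one of the machines: L(R) \ L(S) and L(S) \ L(R) are both empty.
Hence every string is accepted by R iff it is accepted by S, and the two languages coincide.

Yes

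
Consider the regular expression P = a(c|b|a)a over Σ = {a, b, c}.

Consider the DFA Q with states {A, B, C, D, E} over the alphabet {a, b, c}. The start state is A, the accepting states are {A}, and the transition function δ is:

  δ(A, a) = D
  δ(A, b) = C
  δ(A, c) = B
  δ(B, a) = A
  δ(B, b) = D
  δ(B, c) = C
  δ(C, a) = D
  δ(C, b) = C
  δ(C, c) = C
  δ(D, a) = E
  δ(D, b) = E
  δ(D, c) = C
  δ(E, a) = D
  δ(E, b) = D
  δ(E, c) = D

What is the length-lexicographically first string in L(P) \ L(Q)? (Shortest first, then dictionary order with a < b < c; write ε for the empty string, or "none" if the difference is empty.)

aaa

The string aaa is accepted by P but not by Q.
No shorter string lies in the difference, and aaa is the lexicographically first length-3 string in L(P) \ L(Q).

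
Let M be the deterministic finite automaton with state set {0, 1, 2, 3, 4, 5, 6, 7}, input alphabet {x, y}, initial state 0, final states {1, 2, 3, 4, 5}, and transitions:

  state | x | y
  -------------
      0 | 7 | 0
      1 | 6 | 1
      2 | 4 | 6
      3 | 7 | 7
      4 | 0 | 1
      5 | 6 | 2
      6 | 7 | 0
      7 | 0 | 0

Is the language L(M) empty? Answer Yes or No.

Yes

The states reachable from the start state are {0, 7}.
None of the accepting states {1, 2, 3, 4, 5} is reachable, so no string is accepted and L(M) = ∅.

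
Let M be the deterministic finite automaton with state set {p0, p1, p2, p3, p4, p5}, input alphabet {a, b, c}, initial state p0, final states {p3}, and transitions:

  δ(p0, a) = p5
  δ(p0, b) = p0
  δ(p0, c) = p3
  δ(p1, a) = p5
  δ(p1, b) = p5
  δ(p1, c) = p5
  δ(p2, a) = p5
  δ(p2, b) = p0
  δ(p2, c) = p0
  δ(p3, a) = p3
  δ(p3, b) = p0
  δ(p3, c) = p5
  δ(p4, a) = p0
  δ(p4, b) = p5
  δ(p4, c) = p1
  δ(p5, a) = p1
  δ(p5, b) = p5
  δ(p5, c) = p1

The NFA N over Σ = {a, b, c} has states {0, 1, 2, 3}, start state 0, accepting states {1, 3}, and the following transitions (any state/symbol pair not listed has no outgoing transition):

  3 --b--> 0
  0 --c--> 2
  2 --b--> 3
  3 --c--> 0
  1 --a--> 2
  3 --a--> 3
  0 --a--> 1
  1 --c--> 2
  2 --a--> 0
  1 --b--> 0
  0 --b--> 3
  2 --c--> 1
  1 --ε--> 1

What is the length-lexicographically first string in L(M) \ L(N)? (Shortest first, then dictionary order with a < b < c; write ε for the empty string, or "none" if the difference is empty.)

c

The string c is accepted by M but not by N.
No shorter string lies in the difference, and c is the lexicographically first length-1 string in L(M) \ L(N).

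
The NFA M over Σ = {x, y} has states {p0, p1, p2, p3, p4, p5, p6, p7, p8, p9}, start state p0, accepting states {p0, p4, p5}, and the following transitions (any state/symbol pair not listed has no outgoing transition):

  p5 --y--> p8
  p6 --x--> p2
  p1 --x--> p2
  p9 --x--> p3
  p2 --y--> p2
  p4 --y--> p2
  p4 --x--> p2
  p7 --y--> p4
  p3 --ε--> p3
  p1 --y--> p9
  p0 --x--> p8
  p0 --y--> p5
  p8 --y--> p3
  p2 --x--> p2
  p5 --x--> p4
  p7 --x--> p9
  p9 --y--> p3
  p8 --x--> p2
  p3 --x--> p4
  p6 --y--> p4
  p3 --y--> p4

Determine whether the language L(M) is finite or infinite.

finite

The useful states (reachable from p0 and able to reach an accepting state) are {p0, p3, p4, p5, p8}.
Restricted to these states the transition graph has no cycle, so every accepting path has bounded length and L is finite.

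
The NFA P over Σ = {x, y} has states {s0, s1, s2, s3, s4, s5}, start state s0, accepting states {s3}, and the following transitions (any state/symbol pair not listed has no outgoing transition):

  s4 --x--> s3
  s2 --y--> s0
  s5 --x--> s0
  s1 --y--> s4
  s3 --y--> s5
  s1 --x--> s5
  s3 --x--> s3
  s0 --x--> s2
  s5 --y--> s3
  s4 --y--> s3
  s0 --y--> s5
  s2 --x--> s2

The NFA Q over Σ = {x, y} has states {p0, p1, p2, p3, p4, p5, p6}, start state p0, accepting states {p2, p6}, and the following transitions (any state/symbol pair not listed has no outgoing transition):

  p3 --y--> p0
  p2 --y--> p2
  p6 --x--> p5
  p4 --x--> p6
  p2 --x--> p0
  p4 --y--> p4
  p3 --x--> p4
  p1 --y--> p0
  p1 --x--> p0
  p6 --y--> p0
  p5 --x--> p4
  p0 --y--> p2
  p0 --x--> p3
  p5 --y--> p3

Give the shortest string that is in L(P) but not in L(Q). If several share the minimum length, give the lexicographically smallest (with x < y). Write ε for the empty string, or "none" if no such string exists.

yyx

The string yyx is accepted by P but not by Q.
No shorter string lies in the difference, and yyx is the lexicographically first length-3 string in L(P) \ L(Q).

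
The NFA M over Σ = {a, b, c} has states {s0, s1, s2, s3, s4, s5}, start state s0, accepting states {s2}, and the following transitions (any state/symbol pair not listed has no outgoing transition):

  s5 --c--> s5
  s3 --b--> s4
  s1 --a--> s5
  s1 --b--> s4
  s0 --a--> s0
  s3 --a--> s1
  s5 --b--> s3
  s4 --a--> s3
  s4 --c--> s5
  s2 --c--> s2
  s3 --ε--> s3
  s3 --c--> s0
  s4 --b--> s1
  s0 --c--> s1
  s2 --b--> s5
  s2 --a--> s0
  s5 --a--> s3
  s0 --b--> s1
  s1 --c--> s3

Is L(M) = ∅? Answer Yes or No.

The states reachable from the start state are {s0, s1, s3, s4, s5}.
None of the accepting states {s2} is reachable, so no string is accepted and L(M) = ∅.

Yes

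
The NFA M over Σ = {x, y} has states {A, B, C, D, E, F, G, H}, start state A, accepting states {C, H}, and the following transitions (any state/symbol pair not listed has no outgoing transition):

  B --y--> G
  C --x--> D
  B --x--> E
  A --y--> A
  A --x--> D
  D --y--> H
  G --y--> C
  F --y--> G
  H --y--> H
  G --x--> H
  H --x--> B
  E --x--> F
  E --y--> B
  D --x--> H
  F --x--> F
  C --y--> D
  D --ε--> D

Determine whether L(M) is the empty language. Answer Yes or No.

No

The string xx is accepted: the run A → D → H ends in the accepting state H.
Since at least one string is accepted, L(M) is not empty.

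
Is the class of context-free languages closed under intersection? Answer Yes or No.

{aⁿbⁿcᵐ : m,n≥0} and {aᵐbⁿcⁿ : m,n≥0} are both context-free, but their intersection {aⁿbⁿcⁿ : n≥0} is not (pumping lemma).

No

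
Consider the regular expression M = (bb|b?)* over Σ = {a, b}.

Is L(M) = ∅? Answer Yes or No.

No

The empty string ε matches the expression, so it belongs to L(M).
Since L(M) contains at least one string, it is not empty.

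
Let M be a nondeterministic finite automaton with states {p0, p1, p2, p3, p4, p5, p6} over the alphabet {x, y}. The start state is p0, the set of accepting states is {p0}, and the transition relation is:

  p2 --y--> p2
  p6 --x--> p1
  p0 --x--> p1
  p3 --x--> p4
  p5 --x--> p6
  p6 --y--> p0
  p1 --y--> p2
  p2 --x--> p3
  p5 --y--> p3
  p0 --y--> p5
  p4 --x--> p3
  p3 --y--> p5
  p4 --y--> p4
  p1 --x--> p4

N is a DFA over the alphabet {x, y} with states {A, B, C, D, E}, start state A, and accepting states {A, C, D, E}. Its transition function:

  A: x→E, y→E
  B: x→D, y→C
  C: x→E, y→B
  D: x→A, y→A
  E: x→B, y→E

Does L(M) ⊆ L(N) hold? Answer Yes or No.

Exploring the product automaton M × N from the start pair (p0, A), following both machines on each input symbol, reaches 28 state pairs: (p0, A), (p1, E), (p5, E), (p4, B), (p2, E), (p6, B), (p3, E), (p3, D), (p4, C), (p3, B), (p1, D), (p0, C), (p4, A), (p5, A), (p4, D), (p5, C), (p2, A), (p5, B), (p4, E), (p6, E), (p3, A), (p6, D), (p3, C), (p1, B), (p0, E), (p1, A), (p2, C), (p2, B).
M accepts in {p0} and N accepts in {A, C, D, E}. The reachable pairs whose M-component is accepting are (p0, A), (p0, C), (p0, E); in each of them the N-component is accepting too, so the product for L(M) \ L(N) (M-component accepting, N-component rejecting) has no reachable accepting pair and the difference is empty.
Hence every string in L(M) is also in L(N).

Yes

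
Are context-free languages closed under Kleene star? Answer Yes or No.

Yes

If S₁ is the start symbol of a grammar for L, the grammar with new start symbol S and productions S → S₁S | ε generates L*.
So the context-free languages are closed under Kleene star.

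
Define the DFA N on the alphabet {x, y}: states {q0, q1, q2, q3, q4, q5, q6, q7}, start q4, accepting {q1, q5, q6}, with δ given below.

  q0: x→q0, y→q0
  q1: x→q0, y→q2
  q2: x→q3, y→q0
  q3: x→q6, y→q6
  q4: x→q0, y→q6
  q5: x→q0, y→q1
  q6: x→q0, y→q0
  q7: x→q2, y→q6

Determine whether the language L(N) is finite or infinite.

finite

The useful states (reachable from q4 and able to reach an accepting state) are {q4, q6}.
Restricted to these states the transition graph has no cycle, so every accepting path has bounded length and L is finite.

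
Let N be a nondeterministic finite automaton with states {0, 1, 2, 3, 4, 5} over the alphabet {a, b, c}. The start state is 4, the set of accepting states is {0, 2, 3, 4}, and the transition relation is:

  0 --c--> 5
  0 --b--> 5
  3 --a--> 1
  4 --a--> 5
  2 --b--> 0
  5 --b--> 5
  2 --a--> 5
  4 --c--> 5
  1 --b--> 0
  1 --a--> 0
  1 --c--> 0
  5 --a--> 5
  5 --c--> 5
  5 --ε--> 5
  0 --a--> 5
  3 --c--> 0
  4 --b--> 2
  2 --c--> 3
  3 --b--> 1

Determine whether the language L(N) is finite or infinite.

finite

The useful states (reachable from 4 and able to reach an accepting state) are {0, 1, 2, 3, 4}.
Restricted to these states the transition graph has no cycle, so every accepting path has bounded length and L is finite.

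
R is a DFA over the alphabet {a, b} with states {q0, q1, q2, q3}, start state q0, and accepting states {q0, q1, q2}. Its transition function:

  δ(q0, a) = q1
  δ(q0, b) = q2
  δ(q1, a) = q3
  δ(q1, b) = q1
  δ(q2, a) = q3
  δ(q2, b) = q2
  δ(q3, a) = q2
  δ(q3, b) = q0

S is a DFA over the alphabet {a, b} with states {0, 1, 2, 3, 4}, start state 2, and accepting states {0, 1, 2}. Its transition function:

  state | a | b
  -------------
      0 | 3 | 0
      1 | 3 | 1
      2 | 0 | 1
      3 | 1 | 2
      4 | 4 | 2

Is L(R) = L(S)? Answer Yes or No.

Yes

Exploring the product automaton R × S from the start pair (q0, 2), following both machines on each input symbol, reaches 4 state pairs: (q0, 2), (q1, 0), (q2, 1), (q3, 3).
R accepts in {q0, q1, q2} and S accepts in {0, 1, 2}. In every reachable pair the two components are either both accepting — (q0, 2), (q1, 0), (q2, 1) — or both non-accepting, so no string is accepted by exactly one of the machines: L(R) \ L(S) and L(S) \ L(R) are both empty.
Hence every string is accepted by R iff it is accepted by S, and the two languages coincide.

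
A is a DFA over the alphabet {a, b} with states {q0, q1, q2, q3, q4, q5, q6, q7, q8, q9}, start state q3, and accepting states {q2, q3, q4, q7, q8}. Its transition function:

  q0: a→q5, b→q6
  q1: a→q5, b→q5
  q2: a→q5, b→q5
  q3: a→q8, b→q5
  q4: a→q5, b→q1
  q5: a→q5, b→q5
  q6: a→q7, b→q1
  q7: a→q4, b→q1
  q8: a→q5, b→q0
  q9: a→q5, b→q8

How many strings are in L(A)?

4

The useful subgraph on states {q0, q3, q4, q6, q7, q8} is acyclic, so L(A) is finite; the longest accepting path visits 6 useful states, giving maximum string length 5.
Counting accepting paths from q3 by length: 1 of length 0, 1 of length 1, 1 of length 4, 1 of length 5. Total 4.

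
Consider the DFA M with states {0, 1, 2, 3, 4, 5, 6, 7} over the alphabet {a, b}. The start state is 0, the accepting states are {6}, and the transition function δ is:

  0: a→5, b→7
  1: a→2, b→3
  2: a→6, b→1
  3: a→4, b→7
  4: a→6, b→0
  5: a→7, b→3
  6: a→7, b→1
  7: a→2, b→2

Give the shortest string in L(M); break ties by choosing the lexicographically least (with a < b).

A breadth-first search from 0 reaches an accepting state first via the path 0 → 7 → 2 → 6 on input baa.
No string of length < 3 is accepted (BFS exhausts all shorter strings without reaching an accepting state), and baa is the lexicographically least accepting string of length 3.

baa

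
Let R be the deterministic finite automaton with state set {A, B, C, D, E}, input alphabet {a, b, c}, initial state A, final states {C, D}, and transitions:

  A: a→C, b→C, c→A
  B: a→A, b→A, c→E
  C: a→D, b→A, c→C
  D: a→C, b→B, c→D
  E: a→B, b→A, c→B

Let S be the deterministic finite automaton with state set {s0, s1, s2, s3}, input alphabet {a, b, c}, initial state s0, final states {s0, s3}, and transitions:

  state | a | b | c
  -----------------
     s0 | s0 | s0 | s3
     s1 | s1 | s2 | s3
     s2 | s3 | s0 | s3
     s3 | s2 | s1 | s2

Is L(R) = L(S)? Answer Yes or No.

No

The string ca is accepted by R but rejected by S.
So L(R) ≠ L(S).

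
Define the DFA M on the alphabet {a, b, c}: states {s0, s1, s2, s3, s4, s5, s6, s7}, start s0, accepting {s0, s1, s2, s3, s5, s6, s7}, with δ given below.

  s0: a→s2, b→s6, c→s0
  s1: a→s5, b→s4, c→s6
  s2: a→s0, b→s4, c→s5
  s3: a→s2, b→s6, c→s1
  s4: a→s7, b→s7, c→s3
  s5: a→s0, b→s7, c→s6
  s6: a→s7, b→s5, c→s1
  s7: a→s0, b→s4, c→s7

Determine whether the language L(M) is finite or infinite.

State s0 is reachable from the start and can reach an accepting state, and it lies on the cycle s0 → s0.
Traversing that cycle any number of times yields accepted strings of unbounded length, so the language is infinite.

infinite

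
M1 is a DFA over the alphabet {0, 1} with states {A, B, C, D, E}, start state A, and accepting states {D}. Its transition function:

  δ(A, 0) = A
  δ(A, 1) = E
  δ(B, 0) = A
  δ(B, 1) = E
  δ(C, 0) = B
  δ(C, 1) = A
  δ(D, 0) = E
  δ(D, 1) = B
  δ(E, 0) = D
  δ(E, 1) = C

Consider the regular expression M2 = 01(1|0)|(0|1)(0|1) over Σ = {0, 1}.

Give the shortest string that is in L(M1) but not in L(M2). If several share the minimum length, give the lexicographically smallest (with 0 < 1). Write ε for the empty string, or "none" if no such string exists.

The string 0010 is accepted by M1 but not by M2.
No shorter string lies in the difference, and 0010 is the lexicographically first length-4 string in L(M1) \ L(M2).

0010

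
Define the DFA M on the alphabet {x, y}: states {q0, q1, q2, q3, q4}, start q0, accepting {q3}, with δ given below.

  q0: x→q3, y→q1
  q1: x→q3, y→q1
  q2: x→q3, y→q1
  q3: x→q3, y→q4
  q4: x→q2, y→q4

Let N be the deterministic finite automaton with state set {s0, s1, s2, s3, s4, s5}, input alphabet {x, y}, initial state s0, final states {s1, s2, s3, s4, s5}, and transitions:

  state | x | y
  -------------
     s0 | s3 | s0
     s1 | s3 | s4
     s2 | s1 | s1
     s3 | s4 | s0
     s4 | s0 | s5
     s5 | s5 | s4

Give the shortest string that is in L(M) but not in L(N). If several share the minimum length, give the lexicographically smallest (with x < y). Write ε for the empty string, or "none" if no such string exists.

xxx

The string xxx is accepted by M but not by N.
No shorter string lies in the difference, and xxx is the lexicographically first length-3 string in L(M) \ L(N).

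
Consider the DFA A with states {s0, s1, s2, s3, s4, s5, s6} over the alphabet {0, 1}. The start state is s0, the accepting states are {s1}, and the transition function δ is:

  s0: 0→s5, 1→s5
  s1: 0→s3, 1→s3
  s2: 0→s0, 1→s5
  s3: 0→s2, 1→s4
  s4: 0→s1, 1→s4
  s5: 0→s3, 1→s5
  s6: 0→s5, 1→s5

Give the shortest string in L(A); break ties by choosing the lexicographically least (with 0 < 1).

A breadth-first search from s0 reaches an accepting state first via the path s0 → s5 → s3 → s4 → s1 on input 0010.
No string of length < 4 is accepted (BFS exhausts all shorter strings without reaching an accepting state), and 0010 is the lexicographically least accepting string of length 4.

0010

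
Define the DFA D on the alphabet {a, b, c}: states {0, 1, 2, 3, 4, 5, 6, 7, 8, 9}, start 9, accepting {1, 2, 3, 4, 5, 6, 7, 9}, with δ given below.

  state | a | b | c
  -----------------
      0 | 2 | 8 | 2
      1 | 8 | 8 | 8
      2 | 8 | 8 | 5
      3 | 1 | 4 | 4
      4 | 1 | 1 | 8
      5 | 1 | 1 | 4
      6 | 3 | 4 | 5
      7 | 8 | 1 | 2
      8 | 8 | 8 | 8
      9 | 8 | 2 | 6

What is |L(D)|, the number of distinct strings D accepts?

The useful subgraph on states {1, 2, 3, 4, 5, 6, 9} is acyclic, so L(D) is finite; the longest accepting path visits 5 useful states, giving maximum string length 4.
Counting accepting paths from 9 by length: 1 of length 0, 2 of length 1, 4 of length 2, 11 of length 3, 8 of length 4. Total 26.

26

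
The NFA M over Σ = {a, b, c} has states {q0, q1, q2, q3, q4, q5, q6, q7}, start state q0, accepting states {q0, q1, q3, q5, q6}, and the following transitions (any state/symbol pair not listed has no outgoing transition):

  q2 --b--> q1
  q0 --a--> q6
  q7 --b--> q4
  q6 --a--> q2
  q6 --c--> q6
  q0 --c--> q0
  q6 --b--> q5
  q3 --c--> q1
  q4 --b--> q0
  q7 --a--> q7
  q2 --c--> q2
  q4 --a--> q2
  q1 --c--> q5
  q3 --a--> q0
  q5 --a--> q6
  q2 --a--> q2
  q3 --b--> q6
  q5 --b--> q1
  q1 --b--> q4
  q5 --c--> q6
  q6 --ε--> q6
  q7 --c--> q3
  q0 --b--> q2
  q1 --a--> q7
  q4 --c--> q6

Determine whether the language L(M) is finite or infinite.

State q0 is reachable from the start and can reach an accepting state, and it lies on the cycle q0 → q0.
Traversing that cycle any number of times yields accepted strings of unbounded length, so the language is infinite.

infinite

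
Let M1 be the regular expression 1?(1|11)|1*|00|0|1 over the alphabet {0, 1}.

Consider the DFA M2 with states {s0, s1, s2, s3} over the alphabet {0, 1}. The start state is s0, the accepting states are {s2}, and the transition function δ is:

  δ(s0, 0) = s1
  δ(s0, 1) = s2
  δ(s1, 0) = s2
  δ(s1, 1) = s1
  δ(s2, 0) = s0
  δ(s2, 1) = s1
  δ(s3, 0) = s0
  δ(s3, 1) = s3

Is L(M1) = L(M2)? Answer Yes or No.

The empty string ε is accepted by M1 but rejected by M2.
So L(M1) ≠ L(M2).

No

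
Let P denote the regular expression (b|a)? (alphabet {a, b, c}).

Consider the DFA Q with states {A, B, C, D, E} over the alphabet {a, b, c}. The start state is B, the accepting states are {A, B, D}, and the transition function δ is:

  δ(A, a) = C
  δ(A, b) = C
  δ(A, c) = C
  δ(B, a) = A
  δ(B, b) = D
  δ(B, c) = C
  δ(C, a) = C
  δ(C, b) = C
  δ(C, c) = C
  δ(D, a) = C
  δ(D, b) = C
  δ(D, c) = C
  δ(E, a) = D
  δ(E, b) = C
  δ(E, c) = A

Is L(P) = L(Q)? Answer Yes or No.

Converting the expression P to a DFA (subset construction, then merging equivalent states) gives the minimal DFA with states {p0, p1, p2}, start state p0, accepting states {p0, p1} and transitions p0: a→p1, b→p1, c→p2; p1: a→p2, b→p2, c→p2; p2: a→p2, b→p2, c→p2.
Exploring the product automaton P × Q from the start pair (p0, B), following both machines on each input symbol, reaches 4 state pairs: (p0, B), (p1, A), (p1, D), (p2, C).
P accepts in {p0, p1} and Q accepts in {A, B, D}. In every reachable pair the two components are either both accepting — (p0, B), (p1, A), (p1, D) — or both non-accepting, so no string is accepted by exactly one of the machines: L(P) \ L(Q) and L(Q) \ L(P) are both empty.
Hence every string is accepted by P iff it is accepted by Q, and the two languages coincide.

Yes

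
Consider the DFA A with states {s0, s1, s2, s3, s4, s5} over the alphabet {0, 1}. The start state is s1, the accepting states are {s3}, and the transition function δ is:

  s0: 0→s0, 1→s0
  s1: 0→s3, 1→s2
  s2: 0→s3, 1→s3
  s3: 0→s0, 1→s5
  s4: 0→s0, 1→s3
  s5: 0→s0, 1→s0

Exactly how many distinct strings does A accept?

3

The useful subgraph on states {s1, s2, s3} is acyclic, so L(A) is finite; the longest accepting path visits 3 useful states, giving maximum string length 2.
Counting accepting paths from s1 by length: 1 of length 1, 2 of length 2. Total 3.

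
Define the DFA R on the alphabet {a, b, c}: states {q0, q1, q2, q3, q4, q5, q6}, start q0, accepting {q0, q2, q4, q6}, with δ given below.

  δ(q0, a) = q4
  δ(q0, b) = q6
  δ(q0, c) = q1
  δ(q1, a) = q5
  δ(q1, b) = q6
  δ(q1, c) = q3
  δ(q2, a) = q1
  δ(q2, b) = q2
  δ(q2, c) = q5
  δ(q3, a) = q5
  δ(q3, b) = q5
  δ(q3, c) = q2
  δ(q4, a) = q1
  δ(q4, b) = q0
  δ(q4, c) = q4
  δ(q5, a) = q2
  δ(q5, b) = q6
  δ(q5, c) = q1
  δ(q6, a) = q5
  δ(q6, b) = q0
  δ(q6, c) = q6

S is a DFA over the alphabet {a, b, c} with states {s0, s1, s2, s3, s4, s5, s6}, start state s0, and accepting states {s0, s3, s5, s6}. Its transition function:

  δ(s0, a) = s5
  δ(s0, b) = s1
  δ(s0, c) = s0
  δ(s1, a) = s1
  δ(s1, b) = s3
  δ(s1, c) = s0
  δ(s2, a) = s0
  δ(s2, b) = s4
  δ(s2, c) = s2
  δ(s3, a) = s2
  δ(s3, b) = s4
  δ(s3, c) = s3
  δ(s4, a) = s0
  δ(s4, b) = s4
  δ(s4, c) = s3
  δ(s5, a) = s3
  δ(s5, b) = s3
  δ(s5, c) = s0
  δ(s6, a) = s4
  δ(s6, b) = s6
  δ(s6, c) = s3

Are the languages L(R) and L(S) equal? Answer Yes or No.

The string b is accepted by R but rejected by S.
So L(R) ≠ L(S).

No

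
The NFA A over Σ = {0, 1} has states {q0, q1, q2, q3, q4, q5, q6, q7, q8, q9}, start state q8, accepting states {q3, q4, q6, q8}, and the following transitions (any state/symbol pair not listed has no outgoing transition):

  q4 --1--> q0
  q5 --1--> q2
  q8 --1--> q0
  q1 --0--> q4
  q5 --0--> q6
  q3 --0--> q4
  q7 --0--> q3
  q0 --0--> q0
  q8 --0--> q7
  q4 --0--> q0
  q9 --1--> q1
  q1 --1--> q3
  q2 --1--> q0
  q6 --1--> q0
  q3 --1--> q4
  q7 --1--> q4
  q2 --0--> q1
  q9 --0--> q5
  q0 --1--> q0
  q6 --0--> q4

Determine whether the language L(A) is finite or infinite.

finite

The useful states (reachable from q8 and able to reach an accepting state) are {q3, q4, q7, q8}.
Restricted to these states the transition graph has no cycle, so every accepting path has bounded length and L is finite.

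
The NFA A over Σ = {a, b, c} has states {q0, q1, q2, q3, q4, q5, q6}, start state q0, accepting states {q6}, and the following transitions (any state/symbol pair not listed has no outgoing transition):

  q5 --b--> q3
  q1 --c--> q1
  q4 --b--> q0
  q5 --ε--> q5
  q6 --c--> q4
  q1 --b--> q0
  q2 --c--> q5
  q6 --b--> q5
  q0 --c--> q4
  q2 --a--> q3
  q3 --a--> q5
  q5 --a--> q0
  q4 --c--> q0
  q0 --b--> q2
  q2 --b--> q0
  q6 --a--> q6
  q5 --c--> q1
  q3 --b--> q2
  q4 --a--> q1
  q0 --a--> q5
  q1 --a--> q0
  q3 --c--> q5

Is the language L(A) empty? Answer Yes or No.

Yes

The states reachable from the start state are {q0, q1, q2, q3, q4, q5}.
None of the accepting states {q6} is reachable, so no string is accepted and L(A) = ∅.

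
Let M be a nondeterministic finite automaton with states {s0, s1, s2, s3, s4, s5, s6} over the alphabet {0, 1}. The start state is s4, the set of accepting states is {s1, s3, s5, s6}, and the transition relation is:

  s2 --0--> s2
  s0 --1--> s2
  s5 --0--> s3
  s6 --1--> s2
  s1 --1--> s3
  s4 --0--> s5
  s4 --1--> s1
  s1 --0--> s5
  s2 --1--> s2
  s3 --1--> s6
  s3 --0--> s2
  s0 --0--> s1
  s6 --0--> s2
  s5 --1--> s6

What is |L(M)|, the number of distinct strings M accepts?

11

The useful subgraph on states {s1, s3, s4, s5, s6} is acyclic, so L(M) is finite; the longest accepting path visits 5 useful states, giving maximum string length 4.
Counting accepting paths from s4 by length: 2 of length 1, 4 of length 2, 4 of length 3, 1 of length 4. Total 11.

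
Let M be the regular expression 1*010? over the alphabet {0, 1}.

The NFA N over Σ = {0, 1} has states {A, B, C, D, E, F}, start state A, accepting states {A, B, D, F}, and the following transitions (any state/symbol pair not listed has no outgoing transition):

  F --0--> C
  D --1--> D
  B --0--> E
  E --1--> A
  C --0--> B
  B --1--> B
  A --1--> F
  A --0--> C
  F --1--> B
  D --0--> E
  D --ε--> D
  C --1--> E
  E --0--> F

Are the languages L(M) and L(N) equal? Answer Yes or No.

The string 01 is accepted by M but rejected by N.
So L(M) ≠ L(N).

No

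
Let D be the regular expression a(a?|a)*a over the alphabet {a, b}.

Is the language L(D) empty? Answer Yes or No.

No

The string aa matches the expression, so it belongs to L(D).
Since L(D) contains at least one string, it is not empty.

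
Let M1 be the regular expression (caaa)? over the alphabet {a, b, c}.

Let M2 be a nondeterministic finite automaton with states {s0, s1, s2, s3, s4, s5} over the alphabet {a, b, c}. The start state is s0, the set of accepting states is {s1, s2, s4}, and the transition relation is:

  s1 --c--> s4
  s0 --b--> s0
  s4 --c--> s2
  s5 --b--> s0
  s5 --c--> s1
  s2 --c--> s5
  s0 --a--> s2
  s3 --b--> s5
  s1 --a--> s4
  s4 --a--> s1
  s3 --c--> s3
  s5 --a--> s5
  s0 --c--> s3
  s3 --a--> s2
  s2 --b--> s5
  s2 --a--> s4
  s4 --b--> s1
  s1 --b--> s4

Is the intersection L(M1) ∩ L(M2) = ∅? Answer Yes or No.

The string caaa is accepted by both M1 and M2.
Hence L(M1) ∩ L(M2) ≠ ∅.

No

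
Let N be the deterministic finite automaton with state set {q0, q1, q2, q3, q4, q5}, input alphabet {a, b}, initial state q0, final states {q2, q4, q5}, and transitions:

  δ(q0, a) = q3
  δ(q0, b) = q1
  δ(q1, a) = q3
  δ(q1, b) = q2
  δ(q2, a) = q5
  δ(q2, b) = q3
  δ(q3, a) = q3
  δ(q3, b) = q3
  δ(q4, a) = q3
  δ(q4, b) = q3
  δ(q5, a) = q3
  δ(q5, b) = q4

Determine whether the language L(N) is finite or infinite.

finite

The useful states (reachable from q0 and able to reach an accepting state) are {q0, q1, q2, q4, q5}.
Restricted to these states the transition graph has no cycle, so every accepting path has bounded length and L is finite.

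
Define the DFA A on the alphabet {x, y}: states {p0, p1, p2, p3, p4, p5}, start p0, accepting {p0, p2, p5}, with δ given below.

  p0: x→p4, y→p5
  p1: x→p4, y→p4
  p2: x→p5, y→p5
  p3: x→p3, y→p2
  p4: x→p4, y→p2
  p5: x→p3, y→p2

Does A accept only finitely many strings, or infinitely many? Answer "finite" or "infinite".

infinite

State p2 is reachable from the start and can reach an accepting state, and it lies on the cycle p2 → p5 → p2.
Traversing that cycle any number of times yields accepted strings of unbounded length, so the language is infinite.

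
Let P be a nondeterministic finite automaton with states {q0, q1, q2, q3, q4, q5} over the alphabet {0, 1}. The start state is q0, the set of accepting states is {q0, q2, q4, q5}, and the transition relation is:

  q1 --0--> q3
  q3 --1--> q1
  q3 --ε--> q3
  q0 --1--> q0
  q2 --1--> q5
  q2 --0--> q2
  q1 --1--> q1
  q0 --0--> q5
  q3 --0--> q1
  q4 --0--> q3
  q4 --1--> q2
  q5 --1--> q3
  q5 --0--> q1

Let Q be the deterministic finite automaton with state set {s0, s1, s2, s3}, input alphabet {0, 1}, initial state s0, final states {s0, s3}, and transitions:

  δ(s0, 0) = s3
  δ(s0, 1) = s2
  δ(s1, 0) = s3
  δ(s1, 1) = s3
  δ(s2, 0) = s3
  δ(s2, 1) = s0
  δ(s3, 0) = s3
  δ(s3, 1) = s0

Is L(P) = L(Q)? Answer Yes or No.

The string 1 is accepted by P but rejected by Q.
So L(P) ≠ L(Q).

No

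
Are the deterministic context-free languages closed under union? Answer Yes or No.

{aⁿbⁿ : n≥0} and {aⁿb²ⁿ : n≥0} are each accepted by a deterministic PDA (push the a's; pop one per b, respectively one per two b's), but their union U is not. Suppose a DPDA M accepted U. Being deterministic, M has a single run on aⁿb²ⁿ, and since aⁿbⁿ ∈ U that run passes through an accepting configuration right after consuming the prefix aⁿbⁿ and then goes on to accept again after n more b's. Build an ordinary (nondeterministic) PDA M′ that simulates M on a's and b's and, at any moment when M is in an accepting state, may switch to a second mode in which it reads only c's, feeding each c to M as a b; M′ accepts when M does. Then M′ accepts aⁱbʲcᵏ (k≥1) exactly when both aⁱbʲ ∈ U and aⁱbʲ⁺ᵏ ∈ U, and checking the four cases (i=j or j=2i, combined with j+k=i or j+k=2i) leaves only i=j=k: so L(M′) ∩ a*b*c⁺ = {aⁿbⁿcⁿ : n≥1} would be context-free, which it is not (pumping lemma) — contradiction. (The union is an unambiguous CFL; it is determinism, not unambiguity, that fails.)

No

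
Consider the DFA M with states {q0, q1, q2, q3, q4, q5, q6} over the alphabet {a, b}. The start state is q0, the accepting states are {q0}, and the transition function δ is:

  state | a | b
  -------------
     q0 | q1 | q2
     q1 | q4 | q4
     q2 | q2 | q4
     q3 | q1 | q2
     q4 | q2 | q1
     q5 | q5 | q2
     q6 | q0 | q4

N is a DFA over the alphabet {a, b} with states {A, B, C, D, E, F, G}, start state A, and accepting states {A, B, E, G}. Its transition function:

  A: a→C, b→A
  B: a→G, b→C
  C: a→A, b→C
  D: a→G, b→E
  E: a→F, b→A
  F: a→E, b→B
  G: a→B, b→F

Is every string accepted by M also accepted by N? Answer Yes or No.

Exploring the product automaton M × N from the start pair (q0, A), following both machines on each input symbol, reaches 7 state pairs: (q0, A), (q1, C), (q2, A), (q4, A), (q4, C), (q2, C), (q1, A).
M accepts in {q0} and N accepts in {A, B, E, G}. The reachable pairs whose M-component is accepting are (q0, A); in each of them the N-component is accepting too, so the product for L(M) \ L(N) (M-component accepting, N-component rejecting) has no reachable accepting pair and the difference is empty.
Hence every string in L(M) is also in L(N).

Yes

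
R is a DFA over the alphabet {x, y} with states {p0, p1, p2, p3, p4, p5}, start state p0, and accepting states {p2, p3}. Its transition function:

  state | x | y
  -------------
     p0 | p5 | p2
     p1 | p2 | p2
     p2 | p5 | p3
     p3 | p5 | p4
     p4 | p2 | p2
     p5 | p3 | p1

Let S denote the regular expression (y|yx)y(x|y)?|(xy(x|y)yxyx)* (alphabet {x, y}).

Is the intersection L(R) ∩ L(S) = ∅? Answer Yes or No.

No

The string yy is accepted by both R and S.
Hence L(R) ∩ L(S) ≠ ∅.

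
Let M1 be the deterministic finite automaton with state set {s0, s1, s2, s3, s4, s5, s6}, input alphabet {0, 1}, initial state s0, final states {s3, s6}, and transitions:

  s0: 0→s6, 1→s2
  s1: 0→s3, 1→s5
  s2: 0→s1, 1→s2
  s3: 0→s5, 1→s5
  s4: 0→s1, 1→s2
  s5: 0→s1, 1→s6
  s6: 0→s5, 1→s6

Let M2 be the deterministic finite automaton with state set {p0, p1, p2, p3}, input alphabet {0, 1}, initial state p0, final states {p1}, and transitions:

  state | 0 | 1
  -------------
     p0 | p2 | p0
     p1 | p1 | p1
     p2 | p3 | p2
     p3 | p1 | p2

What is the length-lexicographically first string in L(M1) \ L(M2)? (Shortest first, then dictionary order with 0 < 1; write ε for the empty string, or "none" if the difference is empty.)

0

The string 0 is accepted by M1 but not by M2.
No shorter string lies in the difference, and 0 is the lexicographically first length-1 string in L(M1) \ L(M2).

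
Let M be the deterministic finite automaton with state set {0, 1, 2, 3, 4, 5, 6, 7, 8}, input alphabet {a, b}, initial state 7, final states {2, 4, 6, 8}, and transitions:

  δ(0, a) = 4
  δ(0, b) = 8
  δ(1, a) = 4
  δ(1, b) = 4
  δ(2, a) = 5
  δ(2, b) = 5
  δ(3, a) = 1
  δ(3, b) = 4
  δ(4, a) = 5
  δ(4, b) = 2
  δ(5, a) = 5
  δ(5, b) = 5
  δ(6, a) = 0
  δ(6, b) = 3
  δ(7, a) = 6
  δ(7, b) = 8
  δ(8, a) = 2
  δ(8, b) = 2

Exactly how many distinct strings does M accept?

15

The useful subgraph on states {0, 1, 2, 3, 4, 6, 7, 8} is acyclic, so L(M) is finite; the longest accepting path visits 6 useful states, giving maximum string length 5.
Counting accepting paths from 7 by length: 2 of length 1, 2 of length 2, 3 of length 3, 6 of length 4, 2 of length 5. Total 15.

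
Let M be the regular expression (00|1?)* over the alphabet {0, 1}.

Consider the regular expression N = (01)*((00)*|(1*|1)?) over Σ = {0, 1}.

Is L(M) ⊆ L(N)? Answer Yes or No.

No

The string 001 is in L(M) but not in L(N).
So L(M) ⊄ L(N).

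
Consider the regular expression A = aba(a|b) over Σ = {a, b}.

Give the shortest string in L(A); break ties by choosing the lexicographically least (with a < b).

By inspection of the expression, no string of length less than 4 matches, and abaa is the lexicographically first match of length 4.

abaa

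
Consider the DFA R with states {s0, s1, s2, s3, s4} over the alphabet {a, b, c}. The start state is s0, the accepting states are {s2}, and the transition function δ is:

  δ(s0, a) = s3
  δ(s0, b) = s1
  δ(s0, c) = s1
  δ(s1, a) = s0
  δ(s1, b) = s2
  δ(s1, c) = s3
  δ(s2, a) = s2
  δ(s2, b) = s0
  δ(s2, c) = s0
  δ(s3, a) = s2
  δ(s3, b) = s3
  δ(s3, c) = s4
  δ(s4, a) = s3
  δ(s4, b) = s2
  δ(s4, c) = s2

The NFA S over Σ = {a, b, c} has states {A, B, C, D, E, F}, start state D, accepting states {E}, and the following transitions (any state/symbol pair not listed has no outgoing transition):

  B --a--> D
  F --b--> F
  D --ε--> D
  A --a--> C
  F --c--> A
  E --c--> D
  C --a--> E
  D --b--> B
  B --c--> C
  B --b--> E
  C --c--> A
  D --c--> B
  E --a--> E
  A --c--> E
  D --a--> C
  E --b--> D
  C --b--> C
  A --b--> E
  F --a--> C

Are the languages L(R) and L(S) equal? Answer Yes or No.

Exploring the product automaton R × S from the start pair (s0, D), following both machines on each input symbol, reaches 5 state pairs: (s0, D), (s3, C), (s1, B), (s2, E), (s4, A).
R accepts in {s2} and S accepts in {E}. In every reachable pair the two components are either both accepting — (s2, E) — or both non-accepting, so no string is accepted by exactly one of the machines: L(R) \ L(S) and L(S) \ L(R) are both empty.
Hence every string is accepted by R iff it is accepted by S, and the two languages coincide.

Yes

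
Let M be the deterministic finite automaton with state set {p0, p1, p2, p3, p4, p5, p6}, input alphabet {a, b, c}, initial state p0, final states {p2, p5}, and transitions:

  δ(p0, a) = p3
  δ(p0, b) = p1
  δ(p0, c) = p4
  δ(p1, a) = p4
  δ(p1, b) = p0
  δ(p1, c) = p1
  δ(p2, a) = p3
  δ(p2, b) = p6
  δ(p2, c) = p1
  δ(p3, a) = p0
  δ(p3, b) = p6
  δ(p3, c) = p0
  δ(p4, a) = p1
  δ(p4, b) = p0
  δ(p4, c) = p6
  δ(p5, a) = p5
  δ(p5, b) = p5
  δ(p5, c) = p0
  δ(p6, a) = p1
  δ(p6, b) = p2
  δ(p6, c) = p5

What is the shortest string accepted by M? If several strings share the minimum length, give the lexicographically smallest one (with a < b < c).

abb

A breadth-first search from p0 reaches an accepting state first via the path p0 → p3 → p6 → p2 on input abb.
No string of length < 3 is accepted (BFS exhausts all shorter strings without reaching an accepting state), and abb is the lexicographically least accepting string of length 3.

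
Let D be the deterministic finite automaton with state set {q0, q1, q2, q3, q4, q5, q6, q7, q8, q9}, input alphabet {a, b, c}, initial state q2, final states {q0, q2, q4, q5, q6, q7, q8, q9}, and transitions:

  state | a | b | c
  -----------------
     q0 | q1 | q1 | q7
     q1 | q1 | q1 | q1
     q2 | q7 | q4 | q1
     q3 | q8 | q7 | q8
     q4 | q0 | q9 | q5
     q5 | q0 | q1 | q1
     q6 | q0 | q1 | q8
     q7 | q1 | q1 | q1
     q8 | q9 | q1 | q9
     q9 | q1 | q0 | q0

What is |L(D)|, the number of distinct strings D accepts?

The useful subgraph on states {q0, q2, q4, q5, q7, q9} is acyclic, so L(D) is finite; the longest accepting path visits 5 useful states, giving maximum string length 4.
Counting accepting paths from q2 by length: 1 of length 0, 2 of length 1, 3 of length 2, 4 of length 3, 3 of length 4. Total 13.

13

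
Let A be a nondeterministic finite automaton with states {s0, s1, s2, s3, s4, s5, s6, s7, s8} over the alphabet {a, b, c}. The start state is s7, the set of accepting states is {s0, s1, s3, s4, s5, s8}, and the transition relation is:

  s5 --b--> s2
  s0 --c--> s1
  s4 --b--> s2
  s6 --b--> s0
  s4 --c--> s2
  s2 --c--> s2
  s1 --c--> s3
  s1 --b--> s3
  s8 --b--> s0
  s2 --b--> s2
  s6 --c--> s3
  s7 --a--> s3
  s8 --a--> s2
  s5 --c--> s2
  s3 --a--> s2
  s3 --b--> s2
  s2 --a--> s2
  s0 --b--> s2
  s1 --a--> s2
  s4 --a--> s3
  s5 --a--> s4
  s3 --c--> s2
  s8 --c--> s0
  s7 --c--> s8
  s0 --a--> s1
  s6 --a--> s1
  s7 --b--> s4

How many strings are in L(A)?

18

The useful subgraph on states {s0, s1, s3, s4, s7, s8} is acyclic, so L(A) is finite; the longest accepting path visits 5 useful states, giving maximum string length 4.
Counting accepting paths from s7 by length: 3 of length 1, 3 of length 2, 4 of length 3, 8 of length 4. Total 18.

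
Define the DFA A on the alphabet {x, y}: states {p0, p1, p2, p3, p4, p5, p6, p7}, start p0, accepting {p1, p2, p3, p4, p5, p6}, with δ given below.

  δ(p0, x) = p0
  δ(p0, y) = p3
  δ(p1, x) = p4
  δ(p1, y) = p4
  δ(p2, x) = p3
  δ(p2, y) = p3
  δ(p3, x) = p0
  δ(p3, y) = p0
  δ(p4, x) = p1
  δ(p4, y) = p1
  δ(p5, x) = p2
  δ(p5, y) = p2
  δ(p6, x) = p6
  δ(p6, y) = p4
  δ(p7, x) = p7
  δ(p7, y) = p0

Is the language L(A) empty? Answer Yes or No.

The string y is accepted: the run p0 → p3 ends in the accepting state p3.
Since at least one string is accepted, L(A) is not empty.

No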